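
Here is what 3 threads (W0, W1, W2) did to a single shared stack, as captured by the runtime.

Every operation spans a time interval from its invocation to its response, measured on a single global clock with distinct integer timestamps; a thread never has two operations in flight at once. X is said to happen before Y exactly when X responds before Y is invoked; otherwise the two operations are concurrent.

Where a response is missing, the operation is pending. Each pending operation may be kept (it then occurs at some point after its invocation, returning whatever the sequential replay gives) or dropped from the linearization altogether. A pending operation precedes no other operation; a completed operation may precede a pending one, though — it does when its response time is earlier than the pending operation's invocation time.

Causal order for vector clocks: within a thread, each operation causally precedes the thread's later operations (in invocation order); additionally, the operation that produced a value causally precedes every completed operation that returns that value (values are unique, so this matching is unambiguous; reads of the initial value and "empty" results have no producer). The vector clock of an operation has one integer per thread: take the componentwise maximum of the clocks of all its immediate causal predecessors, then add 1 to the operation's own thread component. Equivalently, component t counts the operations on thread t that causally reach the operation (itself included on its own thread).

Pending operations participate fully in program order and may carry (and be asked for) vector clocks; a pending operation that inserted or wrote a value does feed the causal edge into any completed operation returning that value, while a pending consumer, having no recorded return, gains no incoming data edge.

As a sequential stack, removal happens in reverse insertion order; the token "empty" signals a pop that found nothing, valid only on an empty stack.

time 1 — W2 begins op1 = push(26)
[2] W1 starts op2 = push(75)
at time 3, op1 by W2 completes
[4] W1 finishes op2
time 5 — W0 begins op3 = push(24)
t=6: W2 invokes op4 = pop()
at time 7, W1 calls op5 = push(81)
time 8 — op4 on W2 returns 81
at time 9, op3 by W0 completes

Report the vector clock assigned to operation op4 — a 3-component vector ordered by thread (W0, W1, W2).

(0, 2, 2)

root op op1, invoked 1: fresh clock plus W2's own tick → (0, 0, 1)
root op op2, invoked 2: fresh clock plus W1's own tick → (0, 1, 0)
root op op3, invoked 5: fresh clock plus W0's own tick → (1, 0, 0)
op5, invoked 7, takes VC(op2)=(0, 1, 0) under max, adds 1 for W1 → (0, 2, 0)
op4, invoked 6, takes VC(op1)=(0, 0, 1), VC(op5)=(0, 2, 0) under max, adds 1 for W2 → (0, 2, 2)
target: VC(op4) = (0, 2, 2)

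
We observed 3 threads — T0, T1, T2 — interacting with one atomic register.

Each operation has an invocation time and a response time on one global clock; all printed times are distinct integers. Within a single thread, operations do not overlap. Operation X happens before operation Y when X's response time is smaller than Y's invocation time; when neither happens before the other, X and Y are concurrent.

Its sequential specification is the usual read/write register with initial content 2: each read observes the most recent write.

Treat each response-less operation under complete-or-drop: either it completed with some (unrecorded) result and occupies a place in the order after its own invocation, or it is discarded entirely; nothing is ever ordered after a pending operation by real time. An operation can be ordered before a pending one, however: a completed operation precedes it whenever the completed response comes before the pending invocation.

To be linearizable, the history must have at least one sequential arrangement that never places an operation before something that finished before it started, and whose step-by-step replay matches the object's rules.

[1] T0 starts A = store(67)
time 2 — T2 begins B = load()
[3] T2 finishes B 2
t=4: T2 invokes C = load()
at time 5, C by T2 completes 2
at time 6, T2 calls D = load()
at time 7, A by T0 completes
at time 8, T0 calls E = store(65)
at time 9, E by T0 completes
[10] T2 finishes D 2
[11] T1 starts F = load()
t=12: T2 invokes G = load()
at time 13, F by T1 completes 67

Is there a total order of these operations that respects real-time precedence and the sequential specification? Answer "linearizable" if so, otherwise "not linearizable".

not linearizable

already the first 13 events (up to F's response at time 13) admit no linearization; the first 12 still do
7 orders of the 6 completed atomic register ops respect real time; none is legal
include/drop combinations of the 1 pending operation (G) were all tried; none helps
e.g. A, B, C, D, E, F (pending dropped): illegal at step 2, since B load() → 2 cannot apply there
e.g. A, B, C, E, D, F (pending dropped): illegal at step 2, since B load() → 2 cannot apply there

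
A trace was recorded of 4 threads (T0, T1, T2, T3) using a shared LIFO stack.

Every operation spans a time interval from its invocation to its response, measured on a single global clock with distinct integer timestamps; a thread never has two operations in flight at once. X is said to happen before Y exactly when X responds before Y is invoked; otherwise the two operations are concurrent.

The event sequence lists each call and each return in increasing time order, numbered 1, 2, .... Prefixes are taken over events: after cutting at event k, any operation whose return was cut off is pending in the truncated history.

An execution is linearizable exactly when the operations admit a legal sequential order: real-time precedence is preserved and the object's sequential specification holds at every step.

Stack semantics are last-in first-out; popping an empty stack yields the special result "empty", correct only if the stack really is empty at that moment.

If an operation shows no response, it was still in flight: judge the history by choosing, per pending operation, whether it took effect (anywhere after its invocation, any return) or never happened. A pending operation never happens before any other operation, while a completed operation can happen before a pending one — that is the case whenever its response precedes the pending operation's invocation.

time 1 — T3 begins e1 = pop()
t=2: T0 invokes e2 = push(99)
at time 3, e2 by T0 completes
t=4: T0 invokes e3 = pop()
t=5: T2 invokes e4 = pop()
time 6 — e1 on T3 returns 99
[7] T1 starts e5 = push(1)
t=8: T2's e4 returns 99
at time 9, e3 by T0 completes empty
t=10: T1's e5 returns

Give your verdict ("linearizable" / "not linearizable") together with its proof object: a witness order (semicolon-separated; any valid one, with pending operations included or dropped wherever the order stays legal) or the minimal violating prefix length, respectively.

not linearizable — minimal violating prefix: 8 events

the violation lands at event 8, e4's response at time 8: events 1..7 linearize, events 1..8 do not
3 orders of the 3 completed LIFO stack ops respect real time; none is legal
completion choices over the 2 pending operations (e3, e5) were checked; none helps
e.g. e1, e2, e4 (pending dropped): illegal at step 1, since e1 pop() → 99 cannot apply there
e.g. e2, e1, e4 (pending dropped): illegal at step 3, since e4 pop() → 99 cannot apply there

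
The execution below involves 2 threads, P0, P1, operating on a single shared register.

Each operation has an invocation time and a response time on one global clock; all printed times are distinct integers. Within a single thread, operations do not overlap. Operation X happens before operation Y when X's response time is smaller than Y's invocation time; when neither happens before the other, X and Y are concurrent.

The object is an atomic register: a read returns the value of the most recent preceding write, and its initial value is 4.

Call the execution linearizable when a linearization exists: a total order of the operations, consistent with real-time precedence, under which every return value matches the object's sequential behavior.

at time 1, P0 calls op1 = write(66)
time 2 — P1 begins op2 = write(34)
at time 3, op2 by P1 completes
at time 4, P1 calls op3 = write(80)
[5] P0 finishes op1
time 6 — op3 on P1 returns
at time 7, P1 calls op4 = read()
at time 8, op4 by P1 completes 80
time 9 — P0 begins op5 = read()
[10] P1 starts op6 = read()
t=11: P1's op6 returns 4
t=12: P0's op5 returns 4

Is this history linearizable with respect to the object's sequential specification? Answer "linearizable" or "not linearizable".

cut after 10 events: linearizable; cut after 11 events (op6 responds, time 11): not linearizable
3 orders of the 5 completed register ops respect real time; none is legal
include/drop combinations of the 1 pending operation (op5) were all tried; none helps
take op1, op2, op3, op4, op6 (pending dropped): step 5 already fails, because op6 read() → 4 cannot occur there
take op2, op1, op3, op4, op6 (pending dropped): step 5 already fails, because op6 read() → 4 cannot occur there

not linearizable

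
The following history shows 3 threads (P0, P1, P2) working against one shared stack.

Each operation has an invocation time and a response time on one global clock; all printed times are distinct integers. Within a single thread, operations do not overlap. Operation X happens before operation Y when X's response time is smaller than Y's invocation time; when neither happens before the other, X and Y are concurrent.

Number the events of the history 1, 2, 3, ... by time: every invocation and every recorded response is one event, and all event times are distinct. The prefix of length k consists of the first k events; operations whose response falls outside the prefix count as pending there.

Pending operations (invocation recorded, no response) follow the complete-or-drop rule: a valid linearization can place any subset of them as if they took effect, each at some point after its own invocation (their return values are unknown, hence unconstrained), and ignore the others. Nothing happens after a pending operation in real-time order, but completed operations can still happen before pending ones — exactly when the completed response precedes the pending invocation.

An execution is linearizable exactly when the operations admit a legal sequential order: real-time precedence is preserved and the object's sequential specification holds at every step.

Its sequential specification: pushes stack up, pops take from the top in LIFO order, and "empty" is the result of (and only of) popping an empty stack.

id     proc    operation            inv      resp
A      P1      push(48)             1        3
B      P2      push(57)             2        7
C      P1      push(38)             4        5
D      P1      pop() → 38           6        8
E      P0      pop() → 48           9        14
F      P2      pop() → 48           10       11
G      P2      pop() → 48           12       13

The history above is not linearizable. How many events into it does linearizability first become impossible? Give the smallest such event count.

13

events 1..12 are linearizable, e.g. via A, B, C, D, E, F:
1. A push(48), leaving stack <48>
2. B push(57), leaving stack <48,57>
3. C push(38), leaving stack <48,57,38>
4. D pop() → 38, leaving stack <48,57>
5. E pop() (pending, included), leaving stack <48>
6. F pop() → 48, leaving stack <>
include event 13 — G responding at 13 — and every candidate order breaks
including or dropping the 1 pending operation (E) in any combination fails
e.g. A, B, C, D, F, G (pending dropped): illegal at step 5, since F pop() → 48 cannot apply there
e.g. A, C, B, D, F, G (pending dropped): illegal at step 4, since D pop() → 38 cannot apply there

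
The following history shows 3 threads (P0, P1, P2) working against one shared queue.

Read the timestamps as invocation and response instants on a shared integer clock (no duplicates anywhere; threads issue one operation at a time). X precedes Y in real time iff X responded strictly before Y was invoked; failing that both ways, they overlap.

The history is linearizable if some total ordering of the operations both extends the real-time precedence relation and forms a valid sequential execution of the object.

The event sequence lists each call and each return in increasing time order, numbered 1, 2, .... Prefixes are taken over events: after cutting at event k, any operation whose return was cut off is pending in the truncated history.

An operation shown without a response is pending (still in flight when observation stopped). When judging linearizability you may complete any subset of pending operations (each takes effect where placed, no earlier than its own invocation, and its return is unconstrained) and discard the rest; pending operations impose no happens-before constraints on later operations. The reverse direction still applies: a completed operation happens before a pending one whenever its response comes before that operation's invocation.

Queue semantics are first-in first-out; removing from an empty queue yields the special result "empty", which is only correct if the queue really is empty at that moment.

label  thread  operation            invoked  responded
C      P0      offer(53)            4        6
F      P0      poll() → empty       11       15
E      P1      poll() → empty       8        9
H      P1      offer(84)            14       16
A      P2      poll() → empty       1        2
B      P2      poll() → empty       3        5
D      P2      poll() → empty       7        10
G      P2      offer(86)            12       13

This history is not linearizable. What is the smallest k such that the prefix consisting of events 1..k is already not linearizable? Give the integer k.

a valid linearization of events 1..9 exists, for instance A, B, C, D, E:
step 1: A poll() → empty — queue <>
step 2: B poll() → empty — queue <>
step 3: C offer(53) — queue <53>
step 4: D poll() (pending, included) — queue <>
step 5: E poll() → empty — queue <>
include event 10 — D responding at 10 — and every candidate order breaks
one such order, A, B, C, D, E, breaks at step 4 where D poll() → empty is illegal
one such order, A, B, C, E, D, breaks at step 4 where E poll() → empty is illegal

10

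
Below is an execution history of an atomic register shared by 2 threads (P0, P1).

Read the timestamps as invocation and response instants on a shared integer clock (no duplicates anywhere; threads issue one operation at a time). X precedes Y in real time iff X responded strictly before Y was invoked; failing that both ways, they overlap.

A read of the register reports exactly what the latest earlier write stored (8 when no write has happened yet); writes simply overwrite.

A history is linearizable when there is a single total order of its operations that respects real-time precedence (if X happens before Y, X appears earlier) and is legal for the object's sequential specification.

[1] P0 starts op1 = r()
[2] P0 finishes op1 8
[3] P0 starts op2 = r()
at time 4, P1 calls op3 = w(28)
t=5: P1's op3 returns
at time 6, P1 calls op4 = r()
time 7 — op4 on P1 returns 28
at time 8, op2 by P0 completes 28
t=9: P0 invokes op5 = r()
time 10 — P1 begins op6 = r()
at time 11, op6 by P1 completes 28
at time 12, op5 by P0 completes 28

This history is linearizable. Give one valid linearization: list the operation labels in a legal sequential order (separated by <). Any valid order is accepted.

op1 < op3 < op2 < op4 < op5 < op6

1. op1 r() → 8, leaving value 8
2. op3 w(28), leaving value 28
3. op2 r() → 28, leaving value 28
4. op4 r() → 28, leaving value 28
5. op5 r() → 28, leaving value 28
6. op6 r() → 28, leaving value 28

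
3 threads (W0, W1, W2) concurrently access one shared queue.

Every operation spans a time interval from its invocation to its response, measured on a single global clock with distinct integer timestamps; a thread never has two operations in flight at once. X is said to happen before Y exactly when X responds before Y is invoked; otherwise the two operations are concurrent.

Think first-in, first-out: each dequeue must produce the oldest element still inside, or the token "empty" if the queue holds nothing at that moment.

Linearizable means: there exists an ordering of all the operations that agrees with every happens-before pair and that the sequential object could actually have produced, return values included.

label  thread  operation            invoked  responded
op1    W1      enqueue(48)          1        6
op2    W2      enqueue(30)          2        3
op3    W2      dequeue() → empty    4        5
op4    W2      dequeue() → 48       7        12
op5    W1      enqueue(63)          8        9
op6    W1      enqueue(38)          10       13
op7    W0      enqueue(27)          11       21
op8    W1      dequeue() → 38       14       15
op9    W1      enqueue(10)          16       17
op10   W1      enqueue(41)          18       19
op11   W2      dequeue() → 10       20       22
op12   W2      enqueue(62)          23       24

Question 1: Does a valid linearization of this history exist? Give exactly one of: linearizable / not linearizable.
not linearizable

the violation lands at event 5, op3's response at time 5: events 1..4 linearize, events 1..5 do not
a single order respects real time; the 2 completed queue operations fail replay along it
no completion choice of the 1 pending operation (op1) rescues it — every subset was tried
sample order op2, op3 (pending dropped) stalls at step 2 — op3 dequeue() → empty has no legal effect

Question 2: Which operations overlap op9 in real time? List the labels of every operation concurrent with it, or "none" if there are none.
op7

op9 spans [16,17]; an op avoiding the whole window 16..17 is ordered, any other is concurrent
op1 [1,6]: before
op2 [2,3]: before
op3 [4,5]: before
op4 [7,12]: before
op5 [8,9]: before
op6 [10,13]: before
op7 [11,21]: concurrent
op8 [14,15]: before
op10 [18,19]: after
op11 [20,22]: after
op12 [23,24]: after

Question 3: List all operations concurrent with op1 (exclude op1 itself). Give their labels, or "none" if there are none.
op2, op3

concurrent with op1 ([1,6]): every op whose interval crosses 1..6
op2 [2,3]: concurrent
op3 [4,5]: concurrent
op4 [7,12]: after
op5 [8,9]: after
op6 [10,13]: after
op7 [11,21]: after
op8 [14,15]: after
op9 [16,17]: after
op10 [18,19]: after
op11 [20,22]: after
op12 [23,24]: after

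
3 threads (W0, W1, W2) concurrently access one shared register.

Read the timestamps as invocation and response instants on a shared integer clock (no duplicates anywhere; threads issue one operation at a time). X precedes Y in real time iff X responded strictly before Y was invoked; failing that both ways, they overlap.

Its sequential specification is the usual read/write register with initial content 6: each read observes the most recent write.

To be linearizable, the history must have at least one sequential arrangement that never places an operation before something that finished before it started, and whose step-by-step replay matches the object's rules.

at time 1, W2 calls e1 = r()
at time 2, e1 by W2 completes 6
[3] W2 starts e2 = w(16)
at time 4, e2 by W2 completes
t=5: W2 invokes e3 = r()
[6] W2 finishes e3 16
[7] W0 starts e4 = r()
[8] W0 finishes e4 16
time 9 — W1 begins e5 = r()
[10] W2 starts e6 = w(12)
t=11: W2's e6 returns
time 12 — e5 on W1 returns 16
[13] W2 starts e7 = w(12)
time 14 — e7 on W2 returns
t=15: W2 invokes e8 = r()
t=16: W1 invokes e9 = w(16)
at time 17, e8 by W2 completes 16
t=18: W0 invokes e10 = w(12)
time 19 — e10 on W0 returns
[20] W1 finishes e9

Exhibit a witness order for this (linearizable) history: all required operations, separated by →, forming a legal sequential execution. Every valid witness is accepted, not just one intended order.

e1 → e2 → e3 → e4 → e5 → e6 → e7 → e9 → e8 → e10

1. e1 r() → 6, leaving value 6
2. e2 w(16), leaving value 16
3. e3 r() → 16, leaving value 16
4. e4 r() → 16, leaving value 16
5. e5 r() → 16, leaving value 16
6. e6 w(12), leaving value 12
7. e7 w(12), leaving value 12
8. e9 w(16), leaving value 16
9. e8 r() → 16, leaving value 16
10. e10 w(12), leaving value 12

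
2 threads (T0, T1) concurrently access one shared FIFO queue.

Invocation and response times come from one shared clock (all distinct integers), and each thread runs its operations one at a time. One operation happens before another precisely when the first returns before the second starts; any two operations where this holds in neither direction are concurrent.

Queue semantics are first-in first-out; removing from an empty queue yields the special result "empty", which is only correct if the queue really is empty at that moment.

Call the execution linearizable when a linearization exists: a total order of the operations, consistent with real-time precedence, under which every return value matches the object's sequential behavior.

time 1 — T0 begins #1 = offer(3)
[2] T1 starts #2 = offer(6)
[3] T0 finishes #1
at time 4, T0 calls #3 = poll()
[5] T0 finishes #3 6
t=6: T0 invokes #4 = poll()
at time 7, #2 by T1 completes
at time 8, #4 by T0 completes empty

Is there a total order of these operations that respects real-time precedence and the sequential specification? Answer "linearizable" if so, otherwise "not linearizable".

not linearizable

prefix check: 1..7 passes, 1..8 fails once #4's time-8 response joins
every one of the 4 real-time-consistent orders over 4 completed FIFO queue ops fails the sequential spec
one such order, #1, #2, #3, #4, breaks at step 3 where #3 poll() → 6 is illegal
one such order, #1, #3, #2, #4, breaks at step 2 where #3 poll() → 6 is illegal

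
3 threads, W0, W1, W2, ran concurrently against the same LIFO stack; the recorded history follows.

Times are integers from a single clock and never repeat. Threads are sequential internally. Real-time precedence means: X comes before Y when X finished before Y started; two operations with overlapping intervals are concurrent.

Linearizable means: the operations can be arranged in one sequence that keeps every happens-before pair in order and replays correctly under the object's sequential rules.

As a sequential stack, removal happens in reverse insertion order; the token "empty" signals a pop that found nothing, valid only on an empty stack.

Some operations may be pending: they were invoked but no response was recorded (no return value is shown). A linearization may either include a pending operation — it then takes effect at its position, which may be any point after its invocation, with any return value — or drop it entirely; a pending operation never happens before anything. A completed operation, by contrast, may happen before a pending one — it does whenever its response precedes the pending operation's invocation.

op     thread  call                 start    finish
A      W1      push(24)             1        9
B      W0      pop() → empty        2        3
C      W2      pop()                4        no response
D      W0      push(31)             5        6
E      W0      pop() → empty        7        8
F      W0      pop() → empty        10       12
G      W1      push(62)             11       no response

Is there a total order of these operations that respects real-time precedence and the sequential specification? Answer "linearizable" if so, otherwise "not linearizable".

not linearizable

through event 11 a valid linearization exists; event 12 (F responding at time 12) ends that
all 4 real-time-respecting orders fail — 5 completed LIFO stack operations, no legal replay
every completion of the 2 pending operations (C, G) was checked; none linearizes
for example A, B, D, E, F (pending dropped) fails at step 2: B pop() → empty is not legal there
for example B, A, D, E, F (pending dropped) fails at step 4: E pop() → empty is not legal there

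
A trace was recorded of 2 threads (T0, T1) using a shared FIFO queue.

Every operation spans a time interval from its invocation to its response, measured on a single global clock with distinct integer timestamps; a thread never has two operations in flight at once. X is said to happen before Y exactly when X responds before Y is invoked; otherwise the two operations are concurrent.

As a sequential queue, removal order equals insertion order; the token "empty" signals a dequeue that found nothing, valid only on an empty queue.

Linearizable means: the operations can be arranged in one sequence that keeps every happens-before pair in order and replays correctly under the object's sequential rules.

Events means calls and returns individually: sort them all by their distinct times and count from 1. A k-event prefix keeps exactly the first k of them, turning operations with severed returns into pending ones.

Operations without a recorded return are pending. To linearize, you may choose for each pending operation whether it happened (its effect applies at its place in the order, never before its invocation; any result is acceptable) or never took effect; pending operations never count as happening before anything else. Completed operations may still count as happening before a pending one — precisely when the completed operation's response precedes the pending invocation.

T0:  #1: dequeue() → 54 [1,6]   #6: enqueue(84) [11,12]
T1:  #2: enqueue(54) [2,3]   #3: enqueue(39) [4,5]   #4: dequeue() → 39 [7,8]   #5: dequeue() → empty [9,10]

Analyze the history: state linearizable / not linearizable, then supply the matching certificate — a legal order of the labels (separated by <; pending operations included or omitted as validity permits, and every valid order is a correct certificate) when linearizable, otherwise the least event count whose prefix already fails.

1. #2 enqueue(54), leaving queue <54>
2. #1 dequeue() → 54, leaving queue <>
3. #3 enqueue(39), leaving queue <39>
4. #4 dequeue() → 39, leaving queue <>
5. #5 dequeue() → empty, leaving queue <>
6. #6 enqueue(84), leaving queue <84>

linearizable — witness: #2 < #1 < #3 < #4 < #5 < #6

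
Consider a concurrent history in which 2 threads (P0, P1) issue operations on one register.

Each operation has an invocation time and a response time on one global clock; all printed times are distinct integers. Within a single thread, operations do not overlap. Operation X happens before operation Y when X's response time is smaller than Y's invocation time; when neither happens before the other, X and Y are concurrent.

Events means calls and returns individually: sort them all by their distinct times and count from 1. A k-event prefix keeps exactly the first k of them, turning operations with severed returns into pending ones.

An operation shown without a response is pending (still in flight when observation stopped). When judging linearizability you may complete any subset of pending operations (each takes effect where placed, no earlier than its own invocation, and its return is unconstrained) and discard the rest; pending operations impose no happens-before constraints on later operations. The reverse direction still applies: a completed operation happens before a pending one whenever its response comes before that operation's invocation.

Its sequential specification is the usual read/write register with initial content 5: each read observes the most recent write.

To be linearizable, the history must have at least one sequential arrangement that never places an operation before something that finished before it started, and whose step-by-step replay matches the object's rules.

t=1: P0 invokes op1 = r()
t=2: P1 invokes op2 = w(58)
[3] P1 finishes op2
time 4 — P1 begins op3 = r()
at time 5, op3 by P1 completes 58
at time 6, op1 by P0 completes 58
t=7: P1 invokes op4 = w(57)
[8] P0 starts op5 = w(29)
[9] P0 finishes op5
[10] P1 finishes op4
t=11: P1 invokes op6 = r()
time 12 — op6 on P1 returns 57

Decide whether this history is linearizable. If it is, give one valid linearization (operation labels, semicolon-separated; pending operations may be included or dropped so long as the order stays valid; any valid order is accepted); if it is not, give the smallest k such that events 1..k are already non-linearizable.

1. op2 w(58), leaving value 58
2. op1 r() → 58, leaving value 58
3. op3 r() → 58, leaving value 58
4. op5 w(29), leaving value 29
5. op4 w(57), leaving value 57
6. op6 r() → 57, leaving value 57

linearizable — witness: op2; op1; op3; op5; op4; op6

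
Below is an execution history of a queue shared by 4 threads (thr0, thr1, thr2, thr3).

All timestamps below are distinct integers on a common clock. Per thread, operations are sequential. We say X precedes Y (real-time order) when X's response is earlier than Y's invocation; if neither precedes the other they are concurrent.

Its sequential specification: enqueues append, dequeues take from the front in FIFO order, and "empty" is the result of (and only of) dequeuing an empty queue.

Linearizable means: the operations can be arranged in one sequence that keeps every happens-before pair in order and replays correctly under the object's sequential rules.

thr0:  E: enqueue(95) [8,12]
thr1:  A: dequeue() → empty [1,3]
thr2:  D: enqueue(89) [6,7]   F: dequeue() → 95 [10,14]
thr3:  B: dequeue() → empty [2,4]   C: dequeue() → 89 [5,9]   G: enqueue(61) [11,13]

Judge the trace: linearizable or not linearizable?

linearizable

witness order: A, B, D, C, E, F, G
1. A dequeue() → empty, leaving queue <>
2. B dequeue() → empty, leaving queue <>
3. D enqueue(89), leaving queue <89>
4. C dequeue() → 89, leaving queue <>
5. E enqueue(95), leaving queue <95>
6. F dequeue() → 95, leaving queue <>
7. G enqueue(61), leaving queue <61>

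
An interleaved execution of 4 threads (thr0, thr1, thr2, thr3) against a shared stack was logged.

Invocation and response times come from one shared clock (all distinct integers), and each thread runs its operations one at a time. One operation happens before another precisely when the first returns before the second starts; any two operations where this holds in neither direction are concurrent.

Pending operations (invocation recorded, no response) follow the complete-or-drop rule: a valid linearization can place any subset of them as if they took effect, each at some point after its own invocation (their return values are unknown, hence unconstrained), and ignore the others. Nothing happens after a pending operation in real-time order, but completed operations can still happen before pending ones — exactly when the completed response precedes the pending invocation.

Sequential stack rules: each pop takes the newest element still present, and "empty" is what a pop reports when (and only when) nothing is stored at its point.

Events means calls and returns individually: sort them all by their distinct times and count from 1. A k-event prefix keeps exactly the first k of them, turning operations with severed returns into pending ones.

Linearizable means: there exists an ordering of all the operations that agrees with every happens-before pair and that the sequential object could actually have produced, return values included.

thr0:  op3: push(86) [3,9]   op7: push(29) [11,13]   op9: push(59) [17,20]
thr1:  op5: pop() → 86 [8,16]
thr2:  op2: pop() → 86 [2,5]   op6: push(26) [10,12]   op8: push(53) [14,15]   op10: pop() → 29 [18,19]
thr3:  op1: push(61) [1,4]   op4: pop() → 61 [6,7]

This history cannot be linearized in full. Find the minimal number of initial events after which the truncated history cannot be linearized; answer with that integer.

16

a valid linearization of events 1..15 exists, for instance op1, op3, op2, op4, op5, op6, op7, op8:
1. op1 push(61), leaving stack <61>
2. op3 push(86), leaving stack <61,86>
3. op2 pop() → 86, leaving stack <61>
4. op4 pop() → 61, leaving stack <>
5. op5 pop() (pending, included), leaving stack <>
6. op6 push(26), leaving stack <26>
7. op7 push(29), leaving stack <26,29>
8. op8 push(53), leaving stack <26,29,53>
event 16 — op5's response, time 16 — after it, nothing linearizes
sample order op1, op2, op3, op4, op5, op6, op7, op8 stalls at step 2 — op2 pop() → 86 has no legal effect
sample order op1, op2, op3, op4, op5, op7, op6, op8 stalls at step 2 — op2 pop() → 86 has no legal effect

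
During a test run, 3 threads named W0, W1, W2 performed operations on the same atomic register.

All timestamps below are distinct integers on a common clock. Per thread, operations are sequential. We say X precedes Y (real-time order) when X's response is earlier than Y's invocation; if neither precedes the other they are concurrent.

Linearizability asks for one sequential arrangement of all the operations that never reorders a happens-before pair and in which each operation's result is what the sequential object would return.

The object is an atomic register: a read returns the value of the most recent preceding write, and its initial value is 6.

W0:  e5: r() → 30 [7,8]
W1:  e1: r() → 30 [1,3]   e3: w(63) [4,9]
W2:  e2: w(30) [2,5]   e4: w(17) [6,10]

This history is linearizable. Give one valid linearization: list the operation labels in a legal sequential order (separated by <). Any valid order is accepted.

e2 < e1 < e5 < e3 < e4

step 1: e2 w(30) — value 30
step 2: e1 r() → 30 — value 30
step 3: e5 r() → 30 — value 30
step 4: e3 w(63) — value 63
step 5: e4 w(17) — value 17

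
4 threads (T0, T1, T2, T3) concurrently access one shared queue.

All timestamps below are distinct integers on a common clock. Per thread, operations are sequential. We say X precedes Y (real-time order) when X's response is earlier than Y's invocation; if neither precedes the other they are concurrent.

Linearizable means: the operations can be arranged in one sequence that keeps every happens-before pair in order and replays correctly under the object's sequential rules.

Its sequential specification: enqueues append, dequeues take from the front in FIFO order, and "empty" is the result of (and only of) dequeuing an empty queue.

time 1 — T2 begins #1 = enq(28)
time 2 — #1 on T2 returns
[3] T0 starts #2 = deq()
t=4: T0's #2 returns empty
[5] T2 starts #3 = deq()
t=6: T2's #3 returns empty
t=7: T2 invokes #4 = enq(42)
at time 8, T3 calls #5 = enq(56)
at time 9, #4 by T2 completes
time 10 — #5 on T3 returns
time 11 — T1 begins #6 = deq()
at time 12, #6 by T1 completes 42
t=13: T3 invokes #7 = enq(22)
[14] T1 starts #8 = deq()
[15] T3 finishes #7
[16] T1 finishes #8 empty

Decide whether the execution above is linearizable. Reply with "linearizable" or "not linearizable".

prefix check: 1..3 passes, 1..4 fails once #2's time-4 response joins
the sole real-time-consistent order of 2 completed operations fails the queue replay
one such order, #1, #2, breaks at step 2 where #2 deq() → empty is illegal

not linearizable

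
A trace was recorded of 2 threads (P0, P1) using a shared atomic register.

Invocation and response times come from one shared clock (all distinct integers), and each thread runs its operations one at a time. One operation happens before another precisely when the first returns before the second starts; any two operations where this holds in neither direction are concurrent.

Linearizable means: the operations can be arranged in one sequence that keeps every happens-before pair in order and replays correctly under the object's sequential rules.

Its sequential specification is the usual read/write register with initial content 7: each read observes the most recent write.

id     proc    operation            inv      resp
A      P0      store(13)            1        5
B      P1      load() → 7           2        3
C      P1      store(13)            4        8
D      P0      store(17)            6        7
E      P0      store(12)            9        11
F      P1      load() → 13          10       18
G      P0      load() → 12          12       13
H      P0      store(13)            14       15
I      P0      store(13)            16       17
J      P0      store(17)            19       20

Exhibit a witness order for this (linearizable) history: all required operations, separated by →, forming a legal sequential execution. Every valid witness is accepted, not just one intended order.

B → A → C → D → E → G → H → F → I → J

1. B load() → 7, leaving value 7
2. A store(13), leaving value 13
3. C store(13), leaving value 13
4. D store(17), leaving value 17
5. E store(12), leaving value 12
6. G load() → 12, leaving value 12
7. H store(13), leaving value 13
8. F load() → 13, leaving value 13
9. I store(13), leaving value 13
10. J store(17), leaving value 17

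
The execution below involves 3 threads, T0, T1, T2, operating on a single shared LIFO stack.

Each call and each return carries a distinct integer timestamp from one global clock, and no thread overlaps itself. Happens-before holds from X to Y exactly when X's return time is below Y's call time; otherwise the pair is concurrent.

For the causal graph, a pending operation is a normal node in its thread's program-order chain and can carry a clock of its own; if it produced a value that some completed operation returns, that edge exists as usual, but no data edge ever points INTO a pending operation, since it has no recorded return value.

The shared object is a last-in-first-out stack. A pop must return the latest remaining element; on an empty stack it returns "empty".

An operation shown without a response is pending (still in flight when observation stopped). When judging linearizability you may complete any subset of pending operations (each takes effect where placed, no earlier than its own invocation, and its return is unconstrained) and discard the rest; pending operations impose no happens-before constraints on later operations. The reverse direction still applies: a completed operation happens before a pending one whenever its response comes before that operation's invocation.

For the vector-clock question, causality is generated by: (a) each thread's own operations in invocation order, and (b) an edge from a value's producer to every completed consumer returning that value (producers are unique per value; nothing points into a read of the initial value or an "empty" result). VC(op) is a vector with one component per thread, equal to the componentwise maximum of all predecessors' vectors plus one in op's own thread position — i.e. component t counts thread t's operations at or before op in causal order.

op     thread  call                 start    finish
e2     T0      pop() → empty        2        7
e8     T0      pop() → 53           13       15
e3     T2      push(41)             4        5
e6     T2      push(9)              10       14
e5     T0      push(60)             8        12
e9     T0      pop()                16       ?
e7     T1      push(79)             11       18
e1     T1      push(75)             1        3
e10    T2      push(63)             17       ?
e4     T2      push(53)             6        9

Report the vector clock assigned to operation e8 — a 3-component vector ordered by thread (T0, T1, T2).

e3 (invocation 4): nothing precedes it; T2's component alone gives (0, 0, 1)
e1 (invocation 1): nothing precedes it; T1's component alone gives (0, 1, 0)
e2 (invocation 2): nothing precedes it; T0's component alone gives (1, 0, 0)
from VC(e3)=(0, 0, 1), e4 (invoked 6) maxes components and bumps T2 → (0, 0, 2)
from VC(e1)=(0, 1, 0), e7 (invoked 11) maxes components and bumps T1 → (0, 2, 0)
from VC(e2)=(1, 0, 0), e5 (invoked 8) maxes components and bumps T0 → (2, 0, 0)
from VC(e4)=(0, 0, 2), e6 (invoked 10) maxes components and bumps T2 → (0, 0, 3)
from VC(e6)=(0, 0, 3), e10 (invoked 17) maxes components and bumps T2 → (0, 0, 4)
from VC(e4)=(0, 0, 2), VC(e5)=(2, 0, 0), e8 (invoked 13) maxes components and bumps T0 → (3, 0, 2)
from VC(e8)=(3, 0, 2), e9 (invoked 16) maxes components and bumps T0 → (4, 0, 2)
target: VC(e8) = (3, 0, 2)

(3, 0, 2)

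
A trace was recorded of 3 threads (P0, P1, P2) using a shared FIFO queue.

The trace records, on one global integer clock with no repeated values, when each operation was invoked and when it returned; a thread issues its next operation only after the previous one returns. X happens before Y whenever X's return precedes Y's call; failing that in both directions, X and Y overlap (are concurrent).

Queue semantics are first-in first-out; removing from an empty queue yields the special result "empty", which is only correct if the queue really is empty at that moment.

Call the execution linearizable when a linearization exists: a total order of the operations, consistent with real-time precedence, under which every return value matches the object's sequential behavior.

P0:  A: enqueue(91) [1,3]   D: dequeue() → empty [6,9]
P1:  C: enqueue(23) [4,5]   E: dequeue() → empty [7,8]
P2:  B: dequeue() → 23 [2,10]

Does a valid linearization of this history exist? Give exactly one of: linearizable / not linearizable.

not linearizable

prefix check: 1..8 passes, 1..9 fails once D's time-9 response joins
every one of the 2 real-time-consistent orders over 4 completed FIFO queue ops fails the sequential spec
include/drop combinations of the 1 pending operation (B) were all tried; none helps
for example A, C, D, E (pending dropped) fails at step 3: D dequeue() → empty is not legal there
for example A, C, E, D (pending dropped) fails at step 3: E dequeue() → empty is not legal there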